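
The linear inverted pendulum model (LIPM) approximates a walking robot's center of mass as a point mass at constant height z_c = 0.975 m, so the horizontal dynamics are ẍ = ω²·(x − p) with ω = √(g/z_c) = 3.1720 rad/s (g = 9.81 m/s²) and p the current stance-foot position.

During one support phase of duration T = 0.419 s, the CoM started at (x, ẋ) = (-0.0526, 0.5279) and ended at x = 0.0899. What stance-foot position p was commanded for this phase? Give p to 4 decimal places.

p = 0.0941

ωT = 3.1720·0.419 = 1.329068; cosh(ωT) = 2.021122, sinh(ωT) = 1.756399
x(T) = p + (x₀−p)·cosh(ωT) + (ẋ₀/ω)·sinh(ωT) ⇒ p·(1 − cosh) = x(T) − x₀·cosh − (ẋ₀/ω)·sinh
numerator   = 0.0899 − (-0.0526)·2.021122 − (0.5279/3.1720)·1.756399 = -0.096098
denominator = 1 − 2.021122 = -1.021122
p = -0.096098 / -1.021122 = 0.0941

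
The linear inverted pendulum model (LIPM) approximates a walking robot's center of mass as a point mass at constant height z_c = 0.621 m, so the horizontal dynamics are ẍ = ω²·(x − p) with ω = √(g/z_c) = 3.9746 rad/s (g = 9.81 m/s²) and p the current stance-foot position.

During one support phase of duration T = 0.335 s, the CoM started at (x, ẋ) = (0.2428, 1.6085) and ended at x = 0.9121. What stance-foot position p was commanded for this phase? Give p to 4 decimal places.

ωT = 3.9746·0.335 = 1.331491; cosh(ωT) = 2.025384, sinh(ωT) = 1.761301
x(T) = p + (x₀−p)·cosh(ωT) + (ẋ₀/ω)·sinh(ωT) ⇒ p·(1 − cosh) = x(T) − x₀·cosh − (ẋ₀/ω)·sinh
numerator   = 0.9121 − (0.2428)·2.025384 − (1.6085/3.9746)·1.761301 = -0.292453
denominator = 1 − 2.025384 = -1.025384
p = -0.292453 / -1.025384 = 0.2852

p = 0.2852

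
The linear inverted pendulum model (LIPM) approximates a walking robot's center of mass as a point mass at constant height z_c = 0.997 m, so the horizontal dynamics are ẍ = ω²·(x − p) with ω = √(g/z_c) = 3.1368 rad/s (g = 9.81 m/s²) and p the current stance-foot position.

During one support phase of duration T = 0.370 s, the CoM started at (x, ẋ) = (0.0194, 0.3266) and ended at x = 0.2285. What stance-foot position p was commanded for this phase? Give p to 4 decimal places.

ωT = 3.1368·0.370 = 1.160616; cosh(ωT) = 1.752596, sinh(ωT) = 1.439303
x(T) = p + (x₀−p)·cosh(ωT) + (ẋ₀/ω)·sinh(ωT) ⇒ p·(1 − cosh) = x(T) − x₀·cosh − (ẋ₀/ω)·sinh
numerator   = 0.2285 − (0.0194)·1.752596 − (0.3266/3.1368)·1.439303 = 0.044641
denominator = 1 − 1.752596 = -0.752596
p = 0.044641 / -0.752596 = -0.0593

p = -0.0593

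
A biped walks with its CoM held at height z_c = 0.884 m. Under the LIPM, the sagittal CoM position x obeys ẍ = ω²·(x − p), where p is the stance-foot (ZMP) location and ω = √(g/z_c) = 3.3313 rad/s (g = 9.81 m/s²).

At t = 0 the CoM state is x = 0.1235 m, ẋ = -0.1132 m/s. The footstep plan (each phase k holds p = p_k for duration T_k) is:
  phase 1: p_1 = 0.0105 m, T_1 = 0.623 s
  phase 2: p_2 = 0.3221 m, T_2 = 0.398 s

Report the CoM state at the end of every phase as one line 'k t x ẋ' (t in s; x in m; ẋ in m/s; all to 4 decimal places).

1 0.6230 0.3345 1.0180
2 1.0210 0.8819 2.1242

phase 1: p=0.0105, T=0.623, ωT=2.075400, cosh=4.046619, sinh=3.921113; start (x,ẋ)=(0.123500, -0.113200) → end (x,ẋ)=(0.334526, 1.017974)
phase 2: p=0.3221, T=0.398, ωT=1.325857, cosh=2.015494, sinh=1.749919; start (x,ẋ)=(0.334526, 1.017974) → end (x,ẋ)=(0.881882, 2.124157)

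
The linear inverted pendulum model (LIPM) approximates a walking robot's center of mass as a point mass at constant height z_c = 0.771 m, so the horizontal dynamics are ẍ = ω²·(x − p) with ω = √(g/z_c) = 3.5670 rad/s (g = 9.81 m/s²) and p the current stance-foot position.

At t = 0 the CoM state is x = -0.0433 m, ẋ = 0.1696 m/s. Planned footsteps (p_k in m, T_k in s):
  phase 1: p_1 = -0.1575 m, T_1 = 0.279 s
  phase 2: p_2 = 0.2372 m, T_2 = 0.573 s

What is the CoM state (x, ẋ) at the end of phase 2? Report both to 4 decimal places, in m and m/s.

phase 1: p=-0.1575, T=0.279, ωT=0.995193, cosh=1.537449, sinh=1.167797; start (x,ẋ)=(-0.043300, 0.169600) → end (x,ẋ)=(0.073602, 0.736455)
phase 2: p=0.2372, T=0.573, ωT=2.043891, cosh=3.925058, sinh=3.795534; start (x,ẋ)=(0.073602, 0.736455) → end (x,ẋ)=(0.378707, 0.675729)

x = 0.3787, ẋ = 0.6757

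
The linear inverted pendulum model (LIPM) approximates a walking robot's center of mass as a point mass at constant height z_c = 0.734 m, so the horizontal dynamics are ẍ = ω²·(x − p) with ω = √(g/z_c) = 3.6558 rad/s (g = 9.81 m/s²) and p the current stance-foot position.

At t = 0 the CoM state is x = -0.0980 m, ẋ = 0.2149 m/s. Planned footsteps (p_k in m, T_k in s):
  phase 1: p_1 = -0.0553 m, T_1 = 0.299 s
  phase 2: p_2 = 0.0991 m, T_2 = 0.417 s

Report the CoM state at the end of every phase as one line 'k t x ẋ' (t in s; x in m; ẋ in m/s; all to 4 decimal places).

1 0.2990 -0.0483 0.1499
2 0.7160 -0.1658 -0.8184

phase 1: p=-0.0553, T=0.299, ωT=1.093084, cosh=1.659321, sinh=1.324140; start (x,ẋ)=(-0.098000, 0.214900) → end (x,ẋ)=(-0.048316, 0.149886)
phase 2: p=0.0991, T=0.417, ωT=1.524469, cosh=2.405220, sinh=2.187483; start (x,ẋ)=(-0.048316, 0.149886) → end (x,ẋ)=(-0.165781, -0.818374)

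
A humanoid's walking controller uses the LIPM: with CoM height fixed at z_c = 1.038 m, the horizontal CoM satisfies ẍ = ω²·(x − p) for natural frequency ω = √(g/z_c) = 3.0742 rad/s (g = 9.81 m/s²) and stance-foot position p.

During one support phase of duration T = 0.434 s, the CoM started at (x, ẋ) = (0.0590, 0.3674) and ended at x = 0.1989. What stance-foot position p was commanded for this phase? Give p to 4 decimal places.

ωT = 3.0742·0.434 = 1.334203; cosh(ωT) = 2.030168, sinh(ωT) = 1.766800
x(T) = p + (x₀−p)·cosh(ωT) + (ẋ₀/ω)·sinh(ωT) ⇒ p·(1 − cosh) = x(T) − x₀·cosh − (ẋ₀/ω)·sinh
numerator   = 0.1989 − (0.0590)·2.030168 − (0.3674/3.0742)·1.766800 = -0.132032
denominator = 1 − 2.030168 = -1.030168
p = -0.132032 / -1.030168 = 0.1282

p = 0.1282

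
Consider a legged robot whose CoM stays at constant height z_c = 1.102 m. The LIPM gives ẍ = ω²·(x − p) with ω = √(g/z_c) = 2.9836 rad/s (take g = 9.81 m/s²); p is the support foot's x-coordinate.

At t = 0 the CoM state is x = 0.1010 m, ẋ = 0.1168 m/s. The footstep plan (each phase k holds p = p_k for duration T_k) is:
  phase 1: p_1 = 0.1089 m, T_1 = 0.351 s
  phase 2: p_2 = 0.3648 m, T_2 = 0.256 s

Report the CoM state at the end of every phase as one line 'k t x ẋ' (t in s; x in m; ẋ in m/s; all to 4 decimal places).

phase 1: p=0.1089, T=0.351, ωT=1.047244, cosh=1.600344, sinh=1.249441; start (x,ẋ)=(0.101000, 0.116800) → end (x,ẋ)=(0.145170, 0.157470)
phase 2: p=0.3648, T=0.256, ωT=0.763802, cosh=1.306156, sinh=0.840264; start (x,ẋ)=(0.145170, 0.157470) → end (x,ẋ)=(0.122276, -0.344935)

1 0.3510 0.1452 0.1575
2 0.6070 0.1223 -0.3449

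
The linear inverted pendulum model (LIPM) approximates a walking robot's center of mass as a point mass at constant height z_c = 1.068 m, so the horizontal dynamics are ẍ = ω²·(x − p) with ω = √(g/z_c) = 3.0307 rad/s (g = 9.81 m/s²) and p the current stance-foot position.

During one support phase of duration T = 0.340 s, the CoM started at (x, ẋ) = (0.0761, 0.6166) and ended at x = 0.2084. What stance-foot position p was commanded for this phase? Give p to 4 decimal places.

p = 0.2770

ωT = 3.0307·0.340 = 1.030438; cosh(ωT) = 1.579572, sinh(ωT) = 1.222721
x(T) = p + (x₀−p)·cosh(ωT) + (ẋ₀/ω)·sinh(ωT) ⇒ p·(1 − cosh) = x(T) − x₀·cosh − (ẋ₀/ω)·sinh
numerator   = 0.2084 − (0.0761)·1.579572 − (0.6166/3.0307)·1.222721 = -0.160570
denominator = 1 − 1.579572 = -0.579572
p = -0.160570 / -0.579572 = 0.2770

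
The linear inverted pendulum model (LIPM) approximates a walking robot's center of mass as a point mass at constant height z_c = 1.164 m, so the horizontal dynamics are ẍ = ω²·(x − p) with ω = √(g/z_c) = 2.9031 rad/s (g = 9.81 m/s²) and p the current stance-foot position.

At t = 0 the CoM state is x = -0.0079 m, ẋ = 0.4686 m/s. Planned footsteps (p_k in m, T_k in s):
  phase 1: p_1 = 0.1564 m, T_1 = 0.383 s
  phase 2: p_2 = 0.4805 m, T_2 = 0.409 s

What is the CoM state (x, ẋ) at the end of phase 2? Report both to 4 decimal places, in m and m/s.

phase 1: p=0.1564, T=0.383, ωT=1.111887, cosh=1.684514, sinh=1.355576; start (x,ẋ)=(-0.007900, 0.468600) → end (x,ẋ)=(0.098443, 0.142781)
phase 2: p=0.4805, T=0.409, ωT=1.187368, cosh=1.791732, sinh=1.486709; start (x,ẋ)=(0.098443, 0.142781) → end (x,ẋ)=(-0.130924, -1.393157)

x = -0.1309, ẋ = -1.3932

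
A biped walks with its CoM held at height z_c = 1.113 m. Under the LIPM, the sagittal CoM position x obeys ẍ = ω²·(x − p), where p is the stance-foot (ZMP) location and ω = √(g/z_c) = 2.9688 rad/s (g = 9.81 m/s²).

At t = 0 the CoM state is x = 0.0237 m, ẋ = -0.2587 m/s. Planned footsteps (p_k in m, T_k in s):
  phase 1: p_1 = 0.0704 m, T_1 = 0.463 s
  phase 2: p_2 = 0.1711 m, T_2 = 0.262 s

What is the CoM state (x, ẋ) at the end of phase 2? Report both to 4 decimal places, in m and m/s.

phase 1: p=0.0704, T=0.463, ωT=1.374554, cosh=2.103134, sinh=1.850181; start (x,ẋ)=(0.023700, -0.258700) → end (x,ẋ)=(-0.189040, -0.800595)
phase 2: p=0.1711, T=0.262, ωT=0.777826, cosh=1.318069, sinh=0.858665; start (x,ẋ)=(-0.189040, -0.800595) → end (x,ẋ)=(-0.535146, -1.973311)

x = -0.5351, ẋ = -1.9733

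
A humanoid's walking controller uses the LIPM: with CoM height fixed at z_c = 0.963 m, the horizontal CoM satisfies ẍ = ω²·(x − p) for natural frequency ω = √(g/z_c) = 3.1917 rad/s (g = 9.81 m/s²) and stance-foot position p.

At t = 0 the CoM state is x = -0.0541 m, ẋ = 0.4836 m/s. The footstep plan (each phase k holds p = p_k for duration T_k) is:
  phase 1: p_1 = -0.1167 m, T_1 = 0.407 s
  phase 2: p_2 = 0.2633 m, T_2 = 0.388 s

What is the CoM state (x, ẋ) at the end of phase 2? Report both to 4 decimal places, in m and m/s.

x = 0.9032, ẋ = 2.4162

phase 1: p=-0.1167, T=0.407, ωT=1.299022, cosh=1.969254, sinh=1.696455; start (x,ẋ)=(-0.054100, 0.483600) → end (x,ẋ)=(0.263619, 1.291284)
phase 2: p=0.2633, T=0.388, ωT=1.238380, cosh=1.869936, sinh=1.580083; start (x,ẋ)=(0.263619, 1.291284) → end (x,ẋ)=(0.903159, 2.416226)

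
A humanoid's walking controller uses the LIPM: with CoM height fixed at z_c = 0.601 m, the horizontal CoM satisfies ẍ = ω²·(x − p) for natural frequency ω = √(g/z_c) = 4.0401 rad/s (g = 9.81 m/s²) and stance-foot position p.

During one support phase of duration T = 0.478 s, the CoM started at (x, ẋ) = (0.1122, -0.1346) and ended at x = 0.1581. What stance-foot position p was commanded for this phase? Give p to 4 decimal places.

p = 0.0494

ωT = 4.0401·0.478 = 1.931168; cosh(ωT) = 3.521270, sinh(ωT) = 3.376291
x(T) = p + (x₀−p)·cosh(ωT) + (ẋ₀/ω)·sinh(ωT) ⇒ p·(1 − cosh) = x(T) − x₀·cosh − (ẋ₀/ω)·sinh
numerator   = 0.1581 − (0.1122)·3.521270 − (-0.1346/4.0401)·3.376291 = -0.124502
denominator = 1 − 3.521270 = -2.521270
p = -0.124502 / -2.521270 = 0.0494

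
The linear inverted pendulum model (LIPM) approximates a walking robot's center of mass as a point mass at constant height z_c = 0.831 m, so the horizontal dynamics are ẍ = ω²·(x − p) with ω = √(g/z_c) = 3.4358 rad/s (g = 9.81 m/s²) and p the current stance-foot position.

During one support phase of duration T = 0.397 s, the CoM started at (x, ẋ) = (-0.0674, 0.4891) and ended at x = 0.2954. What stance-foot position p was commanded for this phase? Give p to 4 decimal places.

ωT = 3.4358·0.397 = 1.364013; cosh(ωT) = 2.083746, sinh(ωT) = 1.828113
x(T) = p + (x₀−p)·cosh(ωT) + (ẋ₀/ω)·sinh(ωT) ⇒ p·(1 − cosh) = x(T) − x₀·cosh − (ẋ₀/ω)·sinh
numerator   = 0.2954 − (-0.0674)·2.083746 − (0.4891/3.4358)·1.828113 = 0.175605
denominator = 1 − 2.083746 = -1.083746
p = 0.175605 / -1.083746 = -0.1620

p = -0.1620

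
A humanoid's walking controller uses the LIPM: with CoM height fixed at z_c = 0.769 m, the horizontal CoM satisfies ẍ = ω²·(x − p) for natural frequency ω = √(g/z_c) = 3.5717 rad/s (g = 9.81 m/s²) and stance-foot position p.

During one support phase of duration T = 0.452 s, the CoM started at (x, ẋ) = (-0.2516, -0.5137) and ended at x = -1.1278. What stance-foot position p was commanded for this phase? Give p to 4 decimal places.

ωT = 3.5717·0.452 = 1.614408; cosh(ωT) = 2.611961, sinh(ωT) = 2.412953
x(T) = p + (x₀−p)·cosh(ωT) + (ẋ₀/ω)·sinh(ωT) ⇒ p·(1 − cosh) = x(T) − x₀·cosh − (ẋ₀/ω)·sinh
numerator   = -1.1278 − (-0.2516)·2.611961 − (-0.5137/3.5717)·2.412953 = -0.123587
denominator = 1 − 2.611961 = -1.611961
p = -0.123587 / -1.611961 = 0.0767

p = 0.0767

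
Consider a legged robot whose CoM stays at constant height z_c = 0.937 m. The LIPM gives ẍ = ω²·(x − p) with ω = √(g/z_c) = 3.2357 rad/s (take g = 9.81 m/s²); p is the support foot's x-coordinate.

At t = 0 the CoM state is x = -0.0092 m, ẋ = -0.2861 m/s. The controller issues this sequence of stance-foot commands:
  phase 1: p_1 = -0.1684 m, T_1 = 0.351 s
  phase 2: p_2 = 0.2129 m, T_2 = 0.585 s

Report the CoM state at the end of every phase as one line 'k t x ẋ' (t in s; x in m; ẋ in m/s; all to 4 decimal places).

1 0.3510 -0.0184 0.2279
2 0.9360 -0.3440 -1.6549

phase 1: p=-0.1684, T=0.351, ωT=1.135731, cosh=1.717318, sinh=1.396130; start (x,ẋ)=(-0.009200, -0.286100) → end (x,ẋ)=(-0.018449, 0.227855)
phase 2: p=0.2129, T=0.585, ωT=1.892884, cosh=3.394563, sinh=3.243927; start (x,ẋ)=(-0.018449, 0.227855) → end (x,ẋ)=(-0.343993, -1.654854)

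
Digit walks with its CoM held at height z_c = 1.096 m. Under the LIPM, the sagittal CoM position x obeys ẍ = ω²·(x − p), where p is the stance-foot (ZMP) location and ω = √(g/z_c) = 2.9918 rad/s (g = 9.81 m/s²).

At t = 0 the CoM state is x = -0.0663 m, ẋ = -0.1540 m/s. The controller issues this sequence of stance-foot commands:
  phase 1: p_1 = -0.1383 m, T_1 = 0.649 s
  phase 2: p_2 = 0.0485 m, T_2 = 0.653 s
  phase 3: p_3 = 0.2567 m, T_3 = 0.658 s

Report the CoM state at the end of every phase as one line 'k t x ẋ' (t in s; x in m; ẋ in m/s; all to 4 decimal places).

phase 1: p=-0.1383, T=0.649, ωT=1.941678, cosh=3.556951, sinh=3.413488; start (x,ẋ)=(-0.066300, -0.154000) → end (x,ẋ)=(-0.057906, 0.187528)
phase 2: p=0.0485, T=0.653, ωT=1.953645, cosh=3.598057, sinh=3.456300; start (x,ẋ)=(-0.057906, 0.187528) → end (x,ẋ)=(-0.117710, -0.425557)
phase 3: p=0.2567, T=0.658, ωT=1.968604, cosh=3.650164, sinh=3.510512; start (x,ẋ)=(-0.117710, -0.425557) → end (x,ẋ)=(-1.609299, -5.485692)

1 0.6490 -0.0579 0.1875
2 1.3020 -0.1177 -0.4256
3 1.9600 -1.6093 -5.4857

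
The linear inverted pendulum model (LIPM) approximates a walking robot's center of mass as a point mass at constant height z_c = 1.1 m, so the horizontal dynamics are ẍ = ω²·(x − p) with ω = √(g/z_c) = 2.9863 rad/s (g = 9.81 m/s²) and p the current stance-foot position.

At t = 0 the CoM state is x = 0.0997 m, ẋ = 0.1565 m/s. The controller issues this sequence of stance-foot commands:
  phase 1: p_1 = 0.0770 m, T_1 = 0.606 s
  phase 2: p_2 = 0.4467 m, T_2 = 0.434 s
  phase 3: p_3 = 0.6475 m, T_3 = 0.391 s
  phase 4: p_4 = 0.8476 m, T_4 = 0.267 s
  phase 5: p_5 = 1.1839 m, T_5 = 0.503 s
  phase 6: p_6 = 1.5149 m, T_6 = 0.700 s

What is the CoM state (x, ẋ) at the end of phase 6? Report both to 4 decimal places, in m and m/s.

phase 1: p=0.0770, T=0.606, ωT=1.809698, cosh=3.136152, sinh=2.972449; start (x,ẋ)=(0.099700, 0.156500) → end (x,ẋ)=(0.303965, 0.692307)
phase 2: p=0.4467, T=0.434, ωT=1.296054, cosh=1.964228, sinh=1.690619; start (x,ẋ)=(0.303965, 0.692307) → end (x,ẋ)=(0.558268, 0.639223)
phase 3: p=0.6475, T=0.391, ωT=1.167643, cosh=1.762754, sinh=1.451655; start (x,ẋ)=(0.558268, 0.639223) → end (x,ẋ)=(0.800935, 0.739964)
phase 4: p=0.8476, T=0.267, ωT=0.797342, cosh=1.335079, sinh=0.884554; start (x,ẋ)=(0.800935, 0.739964) → end (x,ẋ)=(1.004479, 0.864642)
phase 5: p=1.1839, T=0.503, ωT=1.502109, cosh=2.356905, sinh=2.134245; start (x,ẋ)=(1.004479, 0.864642) → end (x,ẋ)=(1.378962, 0.894337)
phase 6: p=1.5149, T=0.700, ωT=2.090410, cosh=4.105934, sinh=3.982297; start (x,ẋ)=(1.378962, 0.894337) → end (x,ẋ)=(2.149364, 2.055464)

x = 2.1494, ẋ = 2.0555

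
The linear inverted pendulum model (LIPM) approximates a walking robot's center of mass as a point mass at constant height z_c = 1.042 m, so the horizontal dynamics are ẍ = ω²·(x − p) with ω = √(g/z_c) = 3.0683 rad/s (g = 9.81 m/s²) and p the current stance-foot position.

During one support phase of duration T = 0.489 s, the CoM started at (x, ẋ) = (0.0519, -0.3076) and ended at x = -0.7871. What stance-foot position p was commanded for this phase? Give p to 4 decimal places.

ωT = 3.0683·0.489 = 1.500399; cosh(ωT) = 2.353259, sinh(ωT) = 2.130218
x(T) = p + (x₀−p)·cosh(ωT) + (ẋ₀/ω)·sinh(ωT) ⇒ p·(1 − cosh) = x(T) − x₀·cosh − (ẋ₀/ω)·sinh
numerator   = -0.7871 − (0.0519)·2.353259 − (-0.3076/3.0683)·2.130218 = -0.695678
denominator = 1 − 2.353259 = -1.353259
p = -0.695678 / -1.353259 = 0.5141

p = 0.5141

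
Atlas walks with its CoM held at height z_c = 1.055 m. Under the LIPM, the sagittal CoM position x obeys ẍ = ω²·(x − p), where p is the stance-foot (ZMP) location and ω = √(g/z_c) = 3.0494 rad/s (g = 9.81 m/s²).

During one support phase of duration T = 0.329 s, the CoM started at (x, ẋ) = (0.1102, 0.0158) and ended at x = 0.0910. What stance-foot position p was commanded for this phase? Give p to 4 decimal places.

ωT = 3.0494·0.329 = 1.003253; cosh(ωT) = 1.546911, sinh(ωT) = 1.180226
x(T) = p + (x₀−p)·cosh(ωT) + (ẋ₀/ω)·sinh(ωT) ⇒ p·(1 − cosh) = x(T) − x₀·cosh − (ẋ₀/ω)·sinh
numerator   = 0.0910 − (0.1102)·1.546911 − (0.0158/3.0494)·1.180226 = -0.085585
denominator = 1 − 1.546911 = -0.546911
p = -0.085585 / -0.546911 = 0.1565

p = 0.1565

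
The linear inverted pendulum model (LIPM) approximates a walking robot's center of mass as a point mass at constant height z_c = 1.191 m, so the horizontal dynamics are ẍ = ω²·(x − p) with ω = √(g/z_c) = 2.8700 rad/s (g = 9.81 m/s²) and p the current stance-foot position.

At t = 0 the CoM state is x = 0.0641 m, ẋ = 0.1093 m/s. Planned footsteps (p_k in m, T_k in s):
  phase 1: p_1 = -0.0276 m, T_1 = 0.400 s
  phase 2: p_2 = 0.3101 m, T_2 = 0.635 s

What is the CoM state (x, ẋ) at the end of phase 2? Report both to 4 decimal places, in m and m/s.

phase 1: p=-0.0276, T=0.400, ωT=1.148000, cosh=1.734577, sinh=1.417306; start (x,ẋ)=(0.064100, 0.109300) → end (x,ẋ)=(0.185437, 0.562594)
phase 2: p=0.3101, T=0.635, ωT=1.822450, cosh=3.174314, sinh=3.012684; start (x,ẋ)=(0.185437, 0.562594) → end (x,ẋ)=(0.504944, 0.707963)

x = 0.5049, ẋ = 0.7080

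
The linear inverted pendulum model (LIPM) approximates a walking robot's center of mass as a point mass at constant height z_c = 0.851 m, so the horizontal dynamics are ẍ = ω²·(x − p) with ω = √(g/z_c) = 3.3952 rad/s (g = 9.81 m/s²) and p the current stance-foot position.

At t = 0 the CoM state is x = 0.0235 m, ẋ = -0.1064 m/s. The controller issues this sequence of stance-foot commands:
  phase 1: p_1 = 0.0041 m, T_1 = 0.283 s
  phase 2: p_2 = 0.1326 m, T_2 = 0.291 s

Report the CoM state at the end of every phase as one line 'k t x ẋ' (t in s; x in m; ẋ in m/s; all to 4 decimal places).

1 0.2830 -0.0018 -0.0859
2 0.5740 -0.1022 -0.6592

phase 1: p=0.0041, T=0.283, ωT=0.960842, cosh=1.498233, sinh=1.115662; start (x,ẋ)=(0.023500, -0.106400) → end (x,ẋ)=(-0.001797, -0.085927)
phase 2: p=0.1326, T=0.291, ωT=0.988003, cosh=1.529093, sinh=1.156773; start (x,ẋ)=(-0.001797, -0.085927) → end (x,ẋ)=(-0.102182, -0.659232)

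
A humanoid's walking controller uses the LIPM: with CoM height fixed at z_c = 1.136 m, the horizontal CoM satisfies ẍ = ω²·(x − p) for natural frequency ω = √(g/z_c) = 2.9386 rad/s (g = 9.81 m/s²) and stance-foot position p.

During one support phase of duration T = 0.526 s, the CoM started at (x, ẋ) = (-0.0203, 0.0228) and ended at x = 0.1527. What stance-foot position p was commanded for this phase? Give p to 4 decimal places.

p = -0.1275

ωT = 2.9386·0.526 = 1.545704; cosh(ωT) = 2.452217, sinh(ωT) = 2.239055
x(T) = p + (x₀−p)·cosh(ωT) + (ẋ₀/ω)·sinh(ωT) ⇒ p·(1 − cosh) = x(T) − x₀·cosh − (ẋ₀/ω)·sinh
numerator   = 0.1527 − (-0.0203)·2.452217 − (0.0228/2.9386)·2.239055 = 0.185108
denominator = 1 − 2.452217 = -1.452217
p = 0.185108 / -1.452217 = -0.1275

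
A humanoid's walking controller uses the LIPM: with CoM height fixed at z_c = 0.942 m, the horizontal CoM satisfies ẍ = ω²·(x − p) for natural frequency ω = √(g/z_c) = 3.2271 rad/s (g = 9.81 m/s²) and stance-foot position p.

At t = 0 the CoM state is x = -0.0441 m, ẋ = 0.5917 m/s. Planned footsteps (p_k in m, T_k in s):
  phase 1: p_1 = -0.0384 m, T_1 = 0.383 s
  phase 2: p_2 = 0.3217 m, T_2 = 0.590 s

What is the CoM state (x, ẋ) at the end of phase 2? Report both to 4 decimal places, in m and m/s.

x = 1.1344, ẋ = 2.8220

phase 1: p=-0.0384, T=0.383, ωT=1.235979, cosh=1.866149, sinh=1.575599; start (x,ẋ)=(-0.044100, 0.591700) → end (x,ẋ)=(0.239854, 1.075218)
phase 2: p=0.3217, T=0.590, ωT=1.903989, cosh=3.430795, sinh=3.281822; start (x,ẋ)=(0.239854, 1.075218) → end (x,ẋ)=(1.134355, 2.822045)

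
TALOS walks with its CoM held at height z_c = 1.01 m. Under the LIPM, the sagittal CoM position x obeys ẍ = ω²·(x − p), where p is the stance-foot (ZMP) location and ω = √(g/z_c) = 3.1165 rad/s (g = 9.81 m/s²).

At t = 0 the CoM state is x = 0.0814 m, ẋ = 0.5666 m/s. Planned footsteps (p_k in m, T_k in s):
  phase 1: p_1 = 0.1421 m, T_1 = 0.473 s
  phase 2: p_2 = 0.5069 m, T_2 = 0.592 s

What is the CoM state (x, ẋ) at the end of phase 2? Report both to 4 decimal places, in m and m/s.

x = 0.9929, ẋ = 1.7215

phase 1: p=0.1421, T=0.473, ωT=1.474104, cosh=2.298053, sinh=2.069070; start (x,ẋ)=(0.081400, 0.566600) → end (x,ẋ)=(0.378779, 0.910668)
phase 2: p=0.5069, T=0.592, ωT=1.844968, cosh=3.242964, sinh=3.084933; start (x,ẋ)=(0.378779, 0.910668) → end (x,ẋ)=(0.992851, 1.721478)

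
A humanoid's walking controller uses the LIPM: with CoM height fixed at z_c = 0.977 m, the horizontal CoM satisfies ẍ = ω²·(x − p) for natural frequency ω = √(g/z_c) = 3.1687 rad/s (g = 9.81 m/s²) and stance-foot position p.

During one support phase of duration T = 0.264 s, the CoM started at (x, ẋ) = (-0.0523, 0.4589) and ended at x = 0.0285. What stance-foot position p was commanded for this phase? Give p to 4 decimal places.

ωT = 3.1687·0.264 = 0.836537; cosh(ωT) = 1.370784, sinh(ωT) = 0.937575
x(T) = p + (x₀−p)·cosh(ωT) + (ẋ₀/ω)·sinh(ωT) ⇒ p·(1 − cosh) = x(T) − x₀·cosh − (ẋ₀/ω)·sinh
numerator   = 0.0285 − (-0.0523)·1.370784 − (0.4589/3.1687)·0.937575 = -0.035590
denominator = 1 − 1.370784 = -0.370784
p = -0.035590 / -0.370784 = 0.0960

p = 0.0960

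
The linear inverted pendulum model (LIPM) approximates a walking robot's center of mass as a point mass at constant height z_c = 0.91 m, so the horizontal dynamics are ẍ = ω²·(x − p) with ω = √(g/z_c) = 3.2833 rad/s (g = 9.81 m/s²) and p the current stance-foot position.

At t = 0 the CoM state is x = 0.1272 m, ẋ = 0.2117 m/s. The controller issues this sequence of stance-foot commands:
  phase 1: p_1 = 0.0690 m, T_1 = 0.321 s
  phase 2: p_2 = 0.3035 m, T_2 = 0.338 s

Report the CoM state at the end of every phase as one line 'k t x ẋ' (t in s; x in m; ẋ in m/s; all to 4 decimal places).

phase 1: p=0.0690, T=0.321, ωT=1.053939, cosh=1.608746, sinh=1.260184; start (x,ẋ)=(0.127200, 0.211700) → end (x,ẋ)=(0.243883, 0.581378)
phase 2: p=0.3035, T=0.338, ωT=1.109755, cosh=1.681628, sinh=1.351988; start (x,ẋ)=(0.243883, 0.581378) → end (x,ẋ)=(0.442644, 0.713022)

1 0.3210 0.2439 0.5814
2 0.6590 0.4426 0.7130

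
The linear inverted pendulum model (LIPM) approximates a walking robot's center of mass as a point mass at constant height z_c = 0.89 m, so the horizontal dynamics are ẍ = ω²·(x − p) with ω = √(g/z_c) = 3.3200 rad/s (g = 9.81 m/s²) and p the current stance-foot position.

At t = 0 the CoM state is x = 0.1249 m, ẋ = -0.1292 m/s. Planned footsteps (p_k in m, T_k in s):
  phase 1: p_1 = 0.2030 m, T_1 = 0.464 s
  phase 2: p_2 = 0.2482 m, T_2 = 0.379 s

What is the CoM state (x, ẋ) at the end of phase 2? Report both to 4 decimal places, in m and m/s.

phase 1: p=0.2030, T=0.464, ωT=1.540480, cosh=2.440554, sinh=2.226276; start (x,ẋ)=(0.124900, -0.129200) → end (x,ẋ)=(-0.074244, -0.892575)
phase 2: p=0.2482, T=0.379, ωT=1.258280, cosh=1.901753, sinh=1.617610; start (x,ẋ)=(-0.074244, -0.892575) → end (x,ẋ)=(-0.799900, -3.429133)

x = -0.7999, ẋ = -3.4291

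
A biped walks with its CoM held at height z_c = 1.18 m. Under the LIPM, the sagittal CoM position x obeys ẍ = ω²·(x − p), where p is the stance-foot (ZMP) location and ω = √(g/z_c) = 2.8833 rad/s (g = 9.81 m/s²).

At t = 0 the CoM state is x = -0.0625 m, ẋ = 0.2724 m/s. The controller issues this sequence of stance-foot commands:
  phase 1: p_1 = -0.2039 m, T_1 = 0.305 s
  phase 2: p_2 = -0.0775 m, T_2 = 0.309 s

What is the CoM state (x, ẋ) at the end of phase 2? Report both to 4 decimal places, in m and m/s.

x = 0.4392, ẋ = 1.6162

phase 1: p=-0.2039, T=0.305, ωT=0.879407, cosh=1.412249, sinh=0.997220; start (x,ẋ)=(-0.062500, 0.272400) → end (x,ẋ)=(0.090004, 0.791262)
phase 2: p=-0.0775, T=0.309, ωT=0.890940, cosh=1.423845, sinh=1.013574; start (x,ẋ)=(0.090004, 0.791262) → end (x,ẋ)=(0.439155, 1.616156)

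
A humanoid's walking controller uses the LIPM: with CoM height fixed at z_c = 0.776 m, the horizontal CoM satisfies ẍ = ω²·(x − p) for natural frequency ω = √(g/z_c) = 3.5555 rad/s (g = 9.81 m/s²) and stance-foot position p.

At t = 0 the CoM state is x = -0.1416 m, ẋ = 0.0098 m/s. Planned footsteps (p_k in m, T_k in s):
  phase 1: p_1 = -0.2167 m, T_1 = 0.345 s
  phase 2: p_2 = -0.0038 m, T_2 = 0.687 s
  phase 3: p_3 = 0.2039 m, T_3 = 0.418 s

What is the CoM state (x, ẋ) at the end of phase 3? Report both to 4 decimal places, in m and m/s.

phase 1: p=-0.2167, T=0.345, ωT=1.226647, cosh=1.851527, sinh=1.558252; start (x,ẋ)=(-0.141600, 0.009800) → end (x,ẋ)=(-0.073355, 0.434226)
phase 2: p=-0.0038, T=0.687, ωT=2.442629, cosh=5.795085, sinh=5.708153; start (x,ẋ)=(-0.073355, 0.434226) → end (x,ẋ)=(0.290247, 1.104730)
phase 3: p=0.2039, T=0.418, ωT=1.486199, cosh=2.323247, sinh=2.097016; start (x,ẋ)=(0.290247, 1.104730) → end (x,ẋ)=(1.056069, 3.210356)

x = 1.0561, ẋ = 3.2104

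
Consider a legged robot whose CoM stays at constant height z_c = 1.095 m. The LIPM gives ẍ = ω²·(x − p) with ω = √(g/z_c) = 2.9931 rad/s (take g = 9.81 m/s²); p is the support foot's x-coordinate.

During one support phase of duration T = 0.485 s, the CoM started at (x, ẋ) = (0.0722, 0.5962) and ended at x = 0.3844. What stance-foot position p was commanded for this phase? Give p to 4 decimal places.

ωT = 2.9931·0.485 = 1.451653; cosh(ωT) = 2.252176, sinh(ωT) = 2.017993
x(T) = p + (x₀−p)·cosh(ωT) + (ẋ₀/ω)·sinh(ωT) ⇒ p·(1 − cosh) = x(T) − x₀·cosh − (ẋ₀/ω)·sinh
numerator   = 0.3844 − (0.0722)·2.252176 − (0.5962/2.9931)·2.017993 = -0.180174
denominator = 1 − 2.252176 = -1.252176
p = -0.180174 / -1.252176 = 0.1439

p = 0.1439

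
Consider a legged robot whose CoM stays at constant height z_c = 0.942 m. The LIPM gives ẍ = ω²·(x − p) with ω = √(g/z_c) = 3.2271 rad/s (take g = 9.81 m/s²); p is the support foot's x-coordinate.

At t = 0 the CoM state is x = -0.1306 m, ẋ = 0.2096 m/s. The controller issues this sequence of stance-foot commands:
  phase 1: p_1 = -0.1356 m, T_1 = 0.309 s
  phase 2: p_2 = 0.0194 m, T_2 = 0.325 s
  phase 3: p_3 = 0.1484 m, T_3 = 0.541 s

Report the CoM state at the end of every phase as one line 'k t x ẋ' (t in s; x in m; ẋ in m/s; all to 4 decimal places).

1 0.3090 -0.0519 0.3416
2 0.6340 0.0378 0.2595
3 1.1750 0.0451 -0.2257

phase 1: p=-0.1356, T=0.309, ωT=0.997174, cosh=1.539766, sinh=1.170845; start (x,ẋ)=(-0.130600, 0.209600) → end (x,ẋ)=(-0.051855, 0.341627)
phase 2: p=0.0194, T=0.325, ωT=1.048808, cosh=1.602300, sinh=1.251945; start (x,ẋ)=(-0.051855, 0.341627) → end (x,ẋ)=(0.037762, 0.259509)
phase 3: p=0.1484, T=0.541, ωT=1.745861, cosh=2.952664, sinh=2.778170; start (x,ẋ)=(0.037762, 0.259509) → end (x,ẋ)=(0.045130, -0.225678)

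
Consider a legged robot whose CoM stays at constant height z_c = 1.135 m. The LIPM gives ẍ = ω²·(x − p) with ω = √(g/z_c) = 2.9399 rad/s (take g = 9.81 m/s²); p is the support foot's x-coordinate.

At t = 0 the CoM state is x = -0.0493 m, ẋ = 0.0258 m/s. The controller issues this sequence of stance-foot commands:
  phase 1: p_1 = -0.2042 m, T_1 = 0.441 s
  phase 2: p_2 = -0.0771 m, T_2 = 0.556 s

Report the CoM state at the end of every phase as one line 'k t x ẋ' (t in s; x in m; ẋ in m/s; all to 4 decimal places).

1 0.4410 0.1150 0.8210
2 0.9970 1.1228 3.5777

phase 1: p=-0.2042, T=0.441, ωT=1.296496, cosh=1.964975, sinh=1.691487; start (x,ẋ)=(-0.049300, 0.025800) → end (x,ẋ)=(0.115019, 0.820983)
phase 2: p=-0.0771, T=0.556, ωT=1.634584, cosh=2.661180, sinh=2.466147; start (x,ẋ)=(0.115019, 0.820983) → end (x,ẋ)=(1.122848, 3.577689)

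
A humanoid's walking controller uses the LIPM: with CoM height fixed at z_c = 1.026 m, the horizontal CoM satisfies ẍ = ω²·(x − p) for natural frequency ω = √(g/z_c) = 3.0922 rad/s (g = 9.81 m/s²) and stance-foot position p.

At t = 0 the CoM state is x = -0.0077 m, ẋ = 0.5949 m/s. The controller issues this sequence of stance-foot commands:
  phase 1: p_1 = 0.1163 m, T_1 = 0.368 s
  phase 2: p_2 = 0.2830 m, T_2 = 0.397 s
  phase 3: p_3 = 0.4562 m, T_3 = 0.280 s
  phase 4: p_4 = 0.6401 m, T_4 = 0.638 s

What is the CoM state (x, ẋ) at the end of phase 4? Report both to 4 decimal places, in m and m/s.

x = -0.1596, ẋ = -2.3482

phase 1: p=0.1163, T=0.368, ωT=1.137930, cosh=1.720392, sinh=1.399910; start (x,ẋ)=(-0.007700, 0.594900) → end (x,ẋ)=(0.172296, 0.486690)
phase 2: p=0.2830, T=0.397, ωT=1.227603, cosh=1.853017, sinh=1.560023; start (x,ẋ)=(0.172296, 0.486690) → end (x,ẋ)=(0.323400, 0.367820)
phase 3: p=0.4562, T=0.280, ωT=0.865816, cosh=1.398826, sinh=0.978118; start (x,ẋ)=(0.323400, 0.367820) → end (x,ẋ)=(0.386785, 0.112859)
phase 4: p=0.6401, T=0.638, ωT=1.972824, cosh=3.665008, sinh=3.525944; start (x,ẋ)=(0.386785, 0.112859) → end (x,ẋ)=(-0.159613, -2.348250)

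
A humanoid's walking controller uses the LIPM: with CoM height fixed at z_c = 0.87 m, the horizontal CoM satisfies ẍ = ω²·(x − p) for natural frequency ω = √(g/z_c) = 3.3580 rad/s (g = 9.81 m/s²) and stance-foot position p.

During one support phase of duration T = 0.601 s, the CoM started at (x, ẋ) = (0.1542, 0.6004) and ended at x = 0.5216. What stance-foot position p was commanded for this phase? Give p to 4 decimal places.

ωT = 3.3580·0.601 = 2.018158; cosh(ωT) = 3.828676, sinh(ωT) = 3.695776
x(T) = p + (x₀−p)·cosh(ωT) + (ẋ₀/ω)·sinh(ωT) ⇒ p·(1 − cosh) = x(T) − x₀·cosh − (ẋ₀/ω)·sinh
numerator   = 0.5216 − (0.1542)·3.828676 − (0.6004/3.3580)·3.695776 = -0.729575
denominator = 1 − 3.828676 = -2.828676
p = -0.729575 / -2.828676 = 0.2579

p = 0.2579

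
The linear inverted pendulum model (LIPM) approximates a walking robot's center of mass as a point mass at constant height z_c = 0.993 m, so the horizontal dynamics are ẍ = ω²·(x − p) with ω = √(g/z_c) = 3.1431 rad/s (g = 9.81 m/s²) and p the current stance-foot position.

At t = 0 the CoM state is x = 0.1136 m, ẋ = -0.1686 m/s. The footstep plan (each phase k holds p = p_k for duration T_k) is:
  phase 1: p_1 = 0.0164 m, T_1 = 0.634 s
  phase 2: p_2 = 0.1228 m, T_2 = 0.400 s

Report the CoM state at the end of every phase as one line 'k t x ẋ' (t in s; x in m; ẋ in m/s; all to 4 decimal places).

1 0.6340 0.1864 0.4698
2 1.0340 0.4852 1.2159

phase 1: p=0.0164, T=0.634, ωT=1.992725, cosh=3.735911, sinh=3.599588; start (x,ẋ)=(0.113600, -0.168600) → end (x,ẋ)=(0.186444, 0.469833)
phase 2: p=0.1228, T=0.400, ωT=1.257240, cosh=1.900071, sinh=1.615633; start (x,ẋ)=(0.186444, 0.469833) → end (x,ẋ)=(0.485234, 1.215906)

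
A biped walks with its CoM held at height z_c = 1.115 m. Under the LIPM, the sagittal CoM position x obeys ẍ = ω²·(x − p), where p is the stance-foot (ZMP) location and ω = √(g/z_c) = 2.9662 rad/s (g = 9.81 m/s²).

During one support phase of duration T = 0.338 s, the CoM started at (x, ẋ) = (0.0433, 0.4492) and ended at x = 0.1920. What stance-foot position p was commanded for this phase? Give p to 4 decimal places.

p = 0.0980

ωT = 2.9662·0.338 = 1.002576; cosh(ωT) = 1.546113, sinh(ωT) = 1.179179
x(T) = p + (x₀−p)·cosh(ωT) + (ẋ₀/ω)·sinh(ωT) ⇒ p·(1 − cosh) = x(T) − x₀·cosh − (ẋ₀/ω)·sinh
numerator   = 0.1920 − (0.0433)·1.546113 − (0.4492/2.9662)·1.179179 = -0.053521
denominator = 1 − 1.546113 = -0.546113
p = -0.053521 / -0.546113 = 0.0980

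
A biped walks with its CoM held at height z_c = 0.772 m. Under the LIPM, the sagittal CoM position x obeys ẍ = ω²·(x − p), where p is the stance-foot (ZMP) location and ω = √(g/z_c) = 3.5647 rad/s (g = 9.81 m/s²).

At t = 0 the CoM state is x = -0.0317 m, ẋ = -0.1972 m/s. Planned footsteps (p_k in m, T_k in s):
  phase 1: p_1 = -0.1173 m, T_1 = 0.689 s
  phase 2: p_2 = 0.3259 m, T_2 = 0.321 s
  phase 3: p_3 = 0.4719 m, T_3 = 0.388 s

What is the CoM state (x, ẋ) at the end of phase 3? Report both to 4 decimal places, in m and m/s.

phase 1: p=-0.1173, T=0.689, ωT=2.456078, cosh=5.872385, sinh=5.786614; start (x,ẋ)=(-0.031700, -0.197200) → end (x,ẋ)=(0.065259, 0.607683)
phase 2: p=0.3259, T=0.321, ωT=1.144269, cosh=1.729300, sinh=1.410844; start (x,ẋ)=(0.065259, 0.607683) → end (x,ẋ)=(0.115684, -0.259956)
phase 3: p=0.4719, T=0.388, ωT=1.383104, cosh=2.119028, sinh=1.868229; start (x,ẋ)=(0.115684, -0.259956) → end (x,ẋ)=(-0.419172, -2.923136)

x = -0.4192, ẋ = -2.9231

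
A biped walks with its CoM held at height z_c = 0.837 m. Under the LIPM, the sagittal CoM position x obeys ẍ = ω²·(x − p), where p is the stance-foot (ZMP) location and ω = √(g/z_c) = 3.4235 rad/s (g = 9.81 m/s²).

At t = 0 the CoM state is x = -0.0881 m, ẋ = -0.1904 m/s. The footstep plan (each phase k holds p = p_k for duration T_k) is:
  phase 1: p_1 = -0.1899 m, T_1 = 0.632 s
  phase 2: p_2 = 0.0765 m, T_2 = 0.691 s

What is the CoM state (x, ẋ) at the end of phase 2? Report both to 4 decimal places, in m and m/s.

phase 1: p=-0.1899, T=0.632, ωT=2.163652, cosh=4.408884, sinh=4.293979; start (x,ẋ)=(-0.088100, -0.190400) → end (x,ẋ)=(0.020112, 0.657053)
phase 2: p=0.0765, T=0.691, ωT=2.365638, cosh=5.372363, sinh=5.278474; start (x,ẋ)=(0.020112, 0.657053) → end (x,ẋ)=(0.786632, 2.510951)

x = 0.7866, ẋ = 2.5110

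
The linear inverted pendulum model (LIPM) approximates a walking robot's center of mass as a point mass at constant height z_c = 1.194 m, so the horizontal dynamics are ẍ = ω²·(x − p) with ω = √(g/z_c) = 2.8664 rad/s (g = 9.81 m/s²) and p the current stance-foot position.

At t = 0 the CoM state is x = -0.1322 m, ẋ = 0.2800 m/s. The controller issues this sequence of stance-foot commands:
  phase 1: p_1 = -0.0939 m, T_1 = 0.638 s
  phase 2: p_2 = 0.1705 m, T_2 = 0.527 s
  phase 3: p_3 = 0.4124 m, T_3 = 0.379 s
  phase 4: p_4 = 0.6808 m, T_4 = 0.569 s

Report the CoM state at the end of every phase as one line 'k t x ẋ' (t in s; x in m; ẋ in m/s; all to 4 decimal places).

phase 1: p=-0.0939, T=0.638, ωT=1.828763, cosh=3.193397, sinh=3.032785; start (x,ẋ)=(-0.132200, 0.280000) → end (x,ẋ)=(0.080046, 0.561203)
phase 2: p=0.1705, T=0.527, ωT=1.510593, cosh=2.375097, sinh=2.154318; start (x,ẋ)=(0.080046, 0.561203) → end (x,ẋ)=(0.377449, 0.774344)
phase 3: p=0.4124, T=0.379, ωT=1.086366, cosh=1.650462, sinh=1.313022; start (x,ẋ)=(0.377449, 0.774344) → end (x,ẋ)=(0.709422, 1.146484)
phase 4: p=0.6808, T=0.569, ωT=1.630982, cosh=2.652312, sinh=2.456575; start (x,ẋ)=(0.709422, 1.146484) → end (x,ẋ)=(1.739278, 3.242373)

1 0.6380 0.0800 0.5612
2 1.1650 0.3774 0.7743
3 1.5440 0.7094 1.1465
4 2.1130 1.7393 3.2424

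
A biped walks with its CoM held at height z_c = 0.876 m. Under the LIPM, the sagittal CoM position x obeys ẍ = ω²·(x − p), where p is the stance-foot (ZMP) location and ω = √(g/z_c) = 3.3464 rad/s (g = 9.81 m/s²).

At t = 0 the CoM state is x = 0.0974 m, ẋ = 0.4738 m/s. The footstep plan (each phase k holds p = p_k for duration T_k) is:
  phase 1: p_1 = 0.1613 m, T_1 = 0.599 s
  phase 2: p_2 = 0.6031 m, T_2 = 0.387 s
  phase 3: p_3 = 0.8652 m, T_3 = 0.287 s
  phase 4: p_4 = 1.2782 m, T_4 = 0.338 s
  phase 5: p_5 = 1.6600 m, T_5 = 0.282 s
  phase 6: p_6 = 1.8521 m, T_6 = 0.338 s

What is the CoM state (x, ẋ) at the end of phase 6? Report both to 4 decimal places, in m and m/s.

phase 1: p=0.1613, T=0.599, ωT=2.004494, cosh=3.778531, sinh=3.643803; start (x,ẋ)=(0.097400, 0.473800) → end (x,ẋ)=(0.435760, 1.011096)
phase 2: p=0.6031, T=0.387, ωT=1.295057, cosh=1.962543, sinh=1.688661; start (x,ẋ)=(0.435760, 1.011096) → end (x,ẋ)=(0.784907, 1.038689)
phase 3: p=0.8652, T=0.287, ωT=0.960417, cosh=1.497759, sinh=1.115026; start (x,ẋ)=(0.784907, 1.038689) → end (x,ẋ)=(1.091033, 1.256106)
phase 4: p=1.2782, T=0.338, ωT=1.131083, cosh=1.710848, sinh=1.388164; start (x,ẋ)=(1.091033, 1.256106) → end (x,ẋ)=(1.479047, 1.279547)
phase 5: p=1.6600, T=0.282, ωT=0.943685, cosh=1.479311, sinh=1.090120; start (x,ẋ)=(1.479047, 1.279547) → end (x,ẋ)=(1.809138, 1.232736)
phase 6: p=1.8521, T=0.338, ωT=1.131083, cosh=1.710848, sinh=1.388164; start (x,ẋ)=(1.809138, 1.232736) → end (x,ẋ)=(2.289967, 1.909452)

x = 2.2900, ẋ = 1.9095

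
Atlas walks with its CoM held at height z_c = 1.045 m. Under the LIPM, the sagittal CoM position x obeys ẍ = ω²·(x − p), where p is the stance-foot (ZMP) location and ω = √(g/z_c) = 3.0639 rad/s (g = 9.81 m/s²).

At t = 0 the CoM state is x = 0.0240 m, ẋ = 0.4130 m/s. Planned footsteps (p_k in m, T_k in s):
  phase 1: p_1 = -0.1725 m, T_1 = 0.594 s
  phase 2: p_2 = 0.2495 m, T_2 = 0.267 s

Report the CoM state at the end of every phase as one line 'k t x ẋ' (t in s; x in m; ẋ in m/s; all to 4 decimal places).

phase 1: p=-0.1725, T=0.594, ωT=1.819957, cosh=3.166812, sinh=3.004779; start (x,ẋ)=(0.024000, 0.413000) → end (x,ẋ)=(0.854809, 3.116939)
phase 2: p=0.2495, T=0.267, ωT=0.818061, cosh=1.353694, sinh=0.912408; start (x,ẋ)=(0.854809, 3.116939) → end (x,ẋ)=(1.997106, 5.911541)

1 0.5940 0.8548 3.1169
2 0.8610 1.9971 5.9115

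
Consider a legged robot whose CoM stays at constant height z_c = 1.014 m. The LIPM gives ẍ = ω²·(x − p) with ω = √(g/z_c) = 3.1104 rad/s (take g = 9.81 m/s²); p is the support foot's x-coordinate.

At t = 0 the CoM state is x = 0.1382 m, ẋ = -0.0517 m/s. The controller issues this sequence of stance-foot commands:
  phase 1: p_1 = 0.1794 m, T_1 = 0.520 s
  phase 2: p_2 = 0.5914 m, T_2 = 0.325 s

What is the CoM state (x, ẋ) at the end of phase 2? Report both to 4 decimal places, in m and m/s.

x = -0.4510, ẋ = -2.7703

phase 1: p=0.1794, T=0.520, ωT=1.617408, cosh=2.619211, sinh=2.420799; start (x,ẋ)=(0.138200, -0.051700) → end (x,ẋ)=(0.031251, -0.445635)
phase 2: p=0.5914, T=0.325, ωT=1.010880, cosh=1.555958, sinh=1.192060; start (x,ẋ)=(0.031251, -0.445635) → end (x,ẋ)=(-0.450958, -2.770301)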